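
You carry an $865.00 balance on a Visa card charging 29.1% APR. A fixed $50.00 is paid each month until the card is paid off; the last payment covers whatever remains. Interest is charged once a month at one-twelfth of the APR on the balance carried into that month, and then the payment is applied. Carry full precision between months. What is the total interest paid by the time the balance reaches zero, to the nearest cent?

$270.13

Monthly rate r = 29.1%/12 = 2.425% = 0.02425.
Payoff takes n = ⌈−ln(1 − rB₀/P)/ln(1+r)⌉ = ⌈22.700⌉ = 23 payments; the last is $35.13.
Total paid = 22·$50.00 + $35.13 = $1,135.13.
Total interest = total paid − principal = $1,135.13 − $865.00 = $270.13.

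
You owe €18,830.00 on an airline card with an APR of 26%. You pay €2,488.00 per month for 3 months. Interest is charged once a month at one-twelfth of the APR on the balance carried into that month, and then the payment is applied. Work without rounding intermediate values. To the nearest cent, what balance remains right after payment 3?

Monthly rate r = 26%/12 = 2.16667% = 0.0216667.
Each month: B ← B·(1+r) − €2,488.00.
Month 1: interest €407.98; balance after payment €16,749.98.
Month 2: interest €362.92; balance after payment €14,624.90.
Month 3: interest €316.87; balance after payment €12,453.77.

€12,453.77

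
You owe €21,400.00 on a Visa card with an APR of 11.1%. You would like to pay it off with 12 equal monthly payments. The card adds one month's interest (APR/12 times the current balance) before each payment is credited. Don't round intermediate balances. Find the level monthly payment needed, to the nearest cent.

€1,892.37

Monthly rate r = 11.1%/12 = 0.925% = 0.00925.
Level-payment amortization: P = B₀·r / (1 − (1+r)^(−n)) = 21400.00·0.00925 / (1 − 1.00925^(−12)).
Denominator 1 − (1+r)^(−12) = 0.104604509.
P = 197.95 / 0.104604509 ≈ 1892.37.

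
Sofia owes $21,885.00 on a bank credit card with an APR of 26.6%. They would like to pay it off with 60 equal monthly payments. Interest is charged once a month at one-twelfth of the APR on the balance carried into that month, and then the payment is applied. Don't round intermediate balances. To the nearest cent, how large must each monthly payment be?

$663.04

Monthly rate r = 26.6%/12 = 2.21667% = 0.0221667.
Level-payment amortization: P = B₀·r / (1 − (1+r)^(−n)) = 21885.00·0.0221667 / (1 − 1.02217^(−60)).
Denominator 1 − (1+r)^(−60) = 0.731652754.
P = 485.118 / 0.731652754 ≈ 663.04.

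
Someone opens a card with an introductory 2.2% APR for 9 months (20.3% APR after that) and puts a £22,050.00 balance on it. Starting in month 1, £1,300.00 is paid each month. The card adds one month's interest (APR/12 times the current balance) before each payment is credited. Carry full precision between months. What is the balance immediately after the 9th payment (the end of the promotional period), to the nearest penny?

£10,630.34

Promo months 1–9 at r₀ = 2.2%/12 = 0.00183333; months 10+ at r₁ = 20.3%/12 = 0.0169167.
After month 9: iterate B ← B·(1+r₀) − £1,300.00 for 9 months → £10,630.34.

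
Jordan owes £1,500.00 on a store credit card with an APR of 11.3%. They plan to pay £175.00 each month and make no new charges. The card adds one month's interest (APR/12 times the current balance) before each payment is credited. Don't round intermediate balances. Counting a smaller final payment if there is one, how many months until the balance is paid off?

9 months

Monthly rate r = 11.3%/12 = 0.941667% = 0.00941667.
Recurrence: B ← B·(1+r) − £175.00.
Month 1: interest £14.12; balance after payment £1,339.12.
Month 2: interest £12.61; balance after payment £1,176.74.
Closed form: n = −ln(1 − rB₀/P)/ln(1+r) = −ln(0.91929)/ln(1.00942) ≈ 8.979, so the balance reaches zero during payment 9.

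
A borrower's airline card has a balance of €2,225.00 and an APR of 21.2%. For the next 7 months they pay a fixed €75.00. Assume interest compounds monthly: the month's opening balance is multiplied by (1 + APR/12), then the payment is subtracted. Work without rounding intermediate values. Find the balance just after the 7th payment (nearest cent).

€1,961.52

Monthly rate r = 21.2%/12 = 1.76667% = 0.0176667.
Each month: B ← B·(1+r) − €75.00.
Month 1: interest €39.31; balance after payment €2,189.31.
Month 2: interest €38.68; balance after payment €2,152.99.
Month 3: interest €38.04; balance after payment €2,116.02.
Month 4: interest €37.38; balance after payment €2,078.41.
Month 5: interest €36.72; balance after payment €2,040.12.
Month 6: interest €36.04; balance after payment €2,001.17.
Month 7: interest €35.35; balance after payment €1,961.52.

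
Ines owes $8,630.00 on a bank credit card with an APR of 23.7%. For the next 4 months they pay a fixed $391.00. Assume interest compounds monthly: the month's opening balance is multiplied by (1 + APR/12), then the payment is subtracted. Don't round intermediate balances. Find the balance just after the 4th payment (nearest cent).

$7,721.29

Monthly rate r = 23.7%/12 = 1.975% = 0.01975.
Each month: B ← B·(1+r) − $391.00.
Month 1: interest $170.44; balance after payment $8,409.44.
Month 2: interest $166.09; balance after payment $8,184.53.
Month 3: interest $161.64; balance after payment $7,955.17.
Month 4: interest $157.11; balance after payment $7,721.29.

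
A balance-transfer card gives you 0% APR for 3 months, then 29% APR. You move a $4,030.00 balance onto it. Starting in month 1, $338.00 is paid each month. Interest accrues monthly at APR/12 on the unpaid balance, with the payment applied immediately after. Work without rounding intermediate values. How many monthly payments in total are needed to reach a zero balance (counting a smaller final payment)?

Promo months 1–3 at r₀ = 0%/12 = 0; months 4+ at r₁ = 29%/12 = 0.0241667.
After month 3 (no interest yet): B = $4,030.00 − 3·$338.00 = $3,016.00.
Then at r₁ with $338.00/mo: n₂ = −ln(1 − r₁·B/P)/ln(1+r₁) ≈ 10.17 → 11 more payments.

14 payments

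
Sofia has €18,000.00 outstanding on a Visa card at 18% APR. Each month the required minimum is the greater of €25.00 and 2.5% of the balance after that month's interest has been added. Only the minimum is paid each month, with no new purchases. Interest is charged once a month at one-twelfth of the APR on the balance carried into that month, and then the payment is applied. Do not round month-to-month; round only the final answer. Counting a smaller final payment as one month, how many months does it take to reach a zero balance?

Monthly rate r = 18%/12 = 1.5% = 0.015.
While 2.5% of the post-interest balance exceeds €25.00, each month B ← (B·(1+r))·(1 − 0.025), i.e. B shrinks by the factor (1+r)·0.975 = 0.98962.
This holds for months 1–279. Entering month 280 the balance is €980.81; 2.5% of the post-interest balance is now below €25.00, so the flat €25.00 minimum applies from here.
From month 280 a fixed €25.00 at rate r clears €980.81 in 60 more payments. Total: 279 + 60 = 339 months.

339 months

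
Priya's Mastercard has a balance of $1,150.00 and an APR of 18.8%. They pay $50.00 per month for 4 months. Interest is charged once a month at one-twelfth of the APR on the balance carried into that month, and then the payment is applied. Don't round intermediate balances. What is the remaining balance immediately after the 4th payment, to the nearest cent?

$1,019.03

Monthly rate r = 18.8%/12 = 1.56667% = 0.0156667.
Each month: B ← B·(1+r) − $50.00.
Month 1: interest $18.02; balance after payment $1,118.02.
Month 2: interest $17.52; balance after payment $1,085.53.
Month 3: interest $17.01; balance after payment $1,052.54.
Month 4: interest $16.49; balance after payment $1,019.03.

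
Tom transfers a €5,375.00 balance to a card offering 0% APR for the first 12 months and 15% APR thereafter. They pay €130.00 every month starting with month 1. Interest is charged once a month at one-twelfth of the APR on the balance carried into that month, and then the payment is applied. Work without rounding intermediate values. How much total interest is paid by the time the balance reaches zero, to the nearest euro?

€968

Promo months 1–12 at r₀ = 0%/12 = 0; months 13+ at r₁ = 15%/12 = 0.0125.
After month 12 (no interest yet): B = €5,375.00 − 12·€130.00 = €3,815.00.
Then at r₁ with €130.00/mo: n₂ = −ln(1 − r₁·B/P)/ln(1+r₁) ≈ 36.79 → 37 more payments.
Total paid = 48·€130.00 + €102.70 = €6,342.70; interest = €6,342.70 − €5,375.00 = €967.70.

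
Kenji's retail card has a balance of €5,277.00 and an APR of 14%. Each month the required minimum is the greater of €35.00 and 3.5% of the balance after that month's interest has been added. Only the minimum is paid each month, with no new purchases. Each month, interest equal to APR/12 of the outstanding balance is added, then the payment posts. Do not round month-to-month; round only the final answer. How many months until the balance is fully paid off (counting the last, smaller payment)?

105 months

Monthly rate r = 14%/12 = 1.16667% = 0.0116667.
While 3.5% of the post-interest balance exceeds €35.00, each month B ← (B·(1+r))·(1 − 0.035), i.e. B shrinks by the factor (1+r)·0.965 = 0.97626.
This holds for months 1–70. Entering month 71 the balance is €981.57; 3.5% of the post-interest balance is now below €35.00, so the flat €35.00 minimum applies from here.
From month 71 a fixed €35.00 at rate r clears €981.57 in 35 more payments. Total: 70 + 35 = 105 months.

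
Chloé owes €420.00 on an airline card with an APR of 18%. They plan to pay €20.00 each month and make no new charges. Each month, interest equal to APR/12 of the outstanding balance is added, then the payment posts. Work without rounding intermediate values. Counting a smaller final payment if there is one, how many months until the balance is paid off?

Monthly rate r = 18%/12 = 1.5% = 0.015.
Recurrence: B ← B·(1+r) − €20.00.
Month 1: interest €6.30; balance after payment €406.30.
Month 2: interest €6.09; balance after payment €392.39.
Closed form: n = −ln(1 − rB₀/P)/ln(1+r) = −ln(0.685)/ln(1.015) ≈ 25.411, so the balance reaches zero during payment 26.

26 payments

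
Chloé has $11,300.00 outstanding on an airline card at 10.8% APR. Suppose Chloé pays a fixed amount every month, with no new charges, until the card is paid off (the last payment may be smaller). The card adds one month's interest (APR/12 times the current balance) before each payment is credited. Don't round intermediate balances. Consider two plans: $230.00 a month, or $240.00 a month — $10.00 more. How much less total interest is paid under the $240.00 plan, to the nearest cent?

Monthly rate r = 10.8%/12 = 0.9% = 0.009.
At $230.00/mo: n = ⌈−ln(1 − rB₀/P)/ln(1+r)⌉ = 66 payments (last $34.14); total interest = total paid − $11,300.00 = $3,684.14.
At $240.00/mo: 62 payments (last $125.35); total interest $3,465.35.
Interest saved = $3,684.14 − $3,465.35 = $218.79.

$218.79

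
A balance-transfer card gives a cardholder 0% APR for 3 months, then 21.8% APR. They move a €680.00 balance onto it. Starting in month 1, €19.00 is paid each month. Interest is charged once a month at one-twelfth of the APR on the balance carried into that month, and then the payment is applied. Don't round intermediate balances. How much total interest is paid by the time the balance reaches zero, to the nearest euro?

Promo months 1–3 at r₀ = 0%/12 = 0; months 4+ at r₁ = 21.8%/12 = 0.0181667.
After month 3 (no interest yet): B = €680.00 − 3·€19.00 = €623.00.
Then at r₁ with €19.00/mo: n₂ = −ln(1 − r₁·B/P)/ln(1+r₁) ≈ 50.30 → 51 more payments.
Total paid = 53·€19.00 + €5.69 = €1,012.69; interest = €1,012.69 − €680.00 = €332.69.

€333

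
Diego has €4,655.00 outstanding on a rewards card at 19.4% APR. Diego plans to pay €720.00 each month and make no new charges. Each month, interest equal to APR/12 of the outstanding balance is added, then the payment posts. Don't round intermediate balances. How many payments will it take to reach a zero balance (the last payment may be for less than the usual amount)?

7 payments

Monthly rate r = 19.4%/12 = 1.61667% = 0.0161667.
Recurrence: B ← B·(1+r) − €720.00.
Month 1: interest €75.26; balance after payment €4,010.26.
Month 2: interest €64.83; balance after payment €3,355.09.
Closed form: n = −ln(1 − rB₀/P)/ln(1+r) = −ln(0.89548)/ln(1.01617) ≈ 6.884, so the balance reaches zero during payment 7.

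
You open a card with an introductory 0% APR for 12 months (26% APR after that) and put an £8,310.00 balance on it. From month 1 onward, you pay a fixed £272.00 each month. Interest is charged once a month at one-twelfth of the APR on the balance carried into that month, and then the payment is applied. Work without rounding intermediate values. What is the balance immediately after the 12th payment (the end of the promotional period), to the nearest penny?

Promo months 1–12 at r₀ = 0%/12 = 0; months 13+ at r₁ = 26%/12 = 0.0216667.
After month 12 (no interest yet): B = £8,310.00 − 12·£272.00 = £5,046.00.

£5,046.00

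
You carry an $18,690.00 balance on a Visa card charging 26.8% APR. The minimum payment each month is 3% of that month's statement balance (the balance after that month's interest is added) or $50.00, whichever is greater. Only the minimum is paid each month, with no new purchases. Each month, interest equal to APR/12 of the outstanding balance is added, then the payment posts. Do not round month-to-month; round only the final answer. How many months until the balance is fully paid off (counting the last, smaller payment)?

351 months

Monthly rate r = 26.8%/12 = 2.23333% = 0.0223333.
While 3% of the post-interest balance exceeds $50.00, each month B ← (B·(1+r))·(1 − 0.03), i.e. B shrinks by the factor (1+r)·0.97 = 0.99166.
This holds for months 1–292. Entering month 293 the balance is $1,621.71; 3% of the post-interest balance is now below $50.00, so the flat $50.00 minimum applies from here.
From month 293 a fixed $50.00 at rate r clears $1,621.71 in 59 more payments. Total: 292 + 59 = 351 months.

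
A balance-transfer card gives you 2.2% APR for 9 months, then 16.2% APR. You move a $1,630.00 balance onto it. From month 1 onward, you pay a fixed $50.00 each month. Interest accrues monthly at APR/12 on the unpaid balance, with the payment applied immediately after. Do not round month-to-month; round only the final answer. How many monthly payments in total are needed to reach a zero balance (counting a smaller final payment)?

Promo months 1–9 at r₀ = 2.2%/12 = 0.00183333; months 10+ at r₁ = 16.2%/12 = 0.0135.
After month 9: iterate B ← B·(1+r₀) − $50.00 for 9 months → $1,203.78.
Then at r₁ with $50.00/mo: n₂ = −ln(1 − r₁·B/P)/ln(1+r₁) ≈ 29.31 → 30 more payments.

39 months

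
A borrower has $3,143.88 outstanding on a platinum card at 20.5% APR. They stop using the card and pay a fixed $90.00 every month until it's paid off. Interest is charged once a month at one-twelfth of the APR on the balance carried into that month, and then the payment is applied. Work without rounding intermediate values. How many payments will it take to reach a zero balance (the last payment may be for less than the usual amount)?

Monthly rate r = 20.5%/12 = 1.70833% = 0.0170833.
Recurrence: B ← B·(1+r) − $90.00.
Month 1: interest $53.71; balance after payment $3,107.59.
Month 2: interest $53.09; balance after payment $3,070.68.
Closed form: n = −ln(1 − rB₀/P)/ln(1+r) = −ln(0.40325)/ln(1.01708) ≈ 53.616, so the balance reaches zero during payment 54.

54 payments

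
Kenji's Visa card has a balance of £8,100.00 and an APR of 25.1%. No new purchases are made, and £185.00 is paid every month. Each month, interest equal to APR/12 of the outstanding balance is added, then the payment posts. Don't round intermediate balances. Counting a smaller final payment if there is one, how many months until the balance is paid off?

120 months

Monthly rate r = 25.1%/12 = 2.09167% = 0.0209167.
Recurrence: B ← B·(1+r) − £185.00.
Month 1: interest £169.43; balance after payment £8,084.42.
Month 2: interest £169.10; balance after payment £8,068.52.
Closed form: n = −ln(1 − rB₀/P)/ln(1+r) = −ln(0.084189)/ln(1.02092) ≈ 119.545, so the balance reaches zero during payment 120.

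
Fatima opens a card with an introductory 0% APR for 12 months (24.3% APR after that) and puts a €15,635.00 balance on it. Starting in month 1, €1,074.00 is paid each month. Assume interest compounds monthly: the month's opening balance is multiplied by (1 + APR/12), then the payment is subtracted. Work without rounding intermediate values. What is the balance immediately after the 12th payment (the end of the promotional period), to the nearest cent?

€2,747.00

Promo months 1–12 at r₀ = 0%/12 = 0; months 13+ at r₁ = 24.3%/12 = 0.02025.
After month 12 (no interest yet): B = €15,635.00 − 12·€1,074.00 = €2,747.00.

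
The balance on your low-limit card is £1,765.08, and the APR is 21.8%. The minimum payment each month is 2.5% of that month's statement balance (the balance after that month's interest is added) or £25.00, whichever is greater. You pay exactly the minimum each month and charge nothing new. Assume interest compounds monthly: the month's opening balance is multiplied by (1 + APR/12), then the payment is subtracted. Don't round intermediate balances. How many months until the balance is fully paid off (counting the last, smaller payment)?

Monthly rate r = 21.8%/12 = 1.81667% = 0.0181667.
While 2.5% of the post-interest balance exceeds £25.00, each month B ← (B·(1+r))·(1 − 0.025), i.e. B shrinks by the factor (1+r)·0.975 = 0.99271.
This holds for months 1–81. Entering month 82 the balance is £976.04; 2.5% of the post-interest balance is now below £25.00, so the flat £25.00 minimum applies from here.
From month 82 a fixed £25.00 at rate r clears £976.04 in 69 more payments. Total: 81 + 69 = 150 months.

150 months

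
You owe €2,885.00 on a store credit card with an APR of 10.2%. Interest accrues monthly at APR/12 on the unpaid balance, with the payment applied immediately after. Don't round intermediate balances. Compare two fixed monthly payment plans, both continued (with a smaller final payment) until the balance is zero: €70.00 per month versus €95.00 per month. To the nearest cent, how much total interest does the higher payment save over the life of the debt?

€215.43

Monthly rate r = 10.2%/12 = 0.85% = 0.0085.
At €70.00/mo: n = ⌈−ln(1 − rB₀/P)/ln(1+r)⌉ = 51 payments (last €66.78); total interest = total paid − €2,885.00 = €681.78.
At €95.00/mo: 36 payments (last €26.35); total interest €466.35.
Interest saved = €681.78 − €466.35 = €215.43.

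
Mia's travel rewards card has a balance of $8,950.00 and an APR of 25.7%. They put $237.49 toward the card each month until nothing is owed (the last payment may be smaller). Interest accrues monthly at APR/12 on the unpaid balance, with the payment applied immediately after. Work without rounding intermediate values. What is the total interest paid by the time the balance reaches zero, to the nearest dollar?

$9,493

Monthly rate r = 25.7%/12 = 2.14167% = 0.0214167.
Payoff takes n = ⌈−ln(1 − rB₀/P)/ln(1+r)⌉ = ⌈77.657⌉ = 78 payments; the last is $156.71.
Total paid = 77·$237.49 + $156.71 = $18,443.44.
Total interest = total paid − principal = $18,443.44 − $8,950.00 = $9,493.44.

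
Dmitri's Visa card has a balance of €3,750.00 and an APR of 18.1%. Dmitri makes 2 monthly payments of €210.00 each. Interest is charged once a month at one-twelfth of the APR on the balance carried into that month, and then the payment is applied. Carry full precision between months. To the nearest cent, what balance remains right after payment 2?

Monthly rate r = 18.1%/12 = 1.50833% = 0.0150833.
Each month: B ← B·(1+r) − €210.00.
Month 1: interest €56.56; balance after payment €3,596.56.
Month 2: interest €54.25; balance after payment €3,440.81.

€3,440.81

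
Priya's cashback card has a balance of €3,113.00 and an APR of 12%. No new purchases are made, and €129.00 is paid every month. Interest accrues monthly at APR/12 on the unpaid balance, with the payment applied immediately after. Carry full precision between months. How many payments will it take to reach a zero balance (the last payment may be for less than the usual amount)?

28 months

Monthly rate r = 12%/12 = 1% = 0.01.
Recurrence: B ← B·(1+r) − €129.00.
Month 1: interest €31.13; balance after payment €3,015.13.
Month 2: interest €30.15; balance after payment €2,916.28.
Closed form: n = −ln(1 − rB₀/P)/ln(1+r) = −ln(0.75868)/ln(1.01) ≈ 27.755, so the balance reaches zero during payment 28.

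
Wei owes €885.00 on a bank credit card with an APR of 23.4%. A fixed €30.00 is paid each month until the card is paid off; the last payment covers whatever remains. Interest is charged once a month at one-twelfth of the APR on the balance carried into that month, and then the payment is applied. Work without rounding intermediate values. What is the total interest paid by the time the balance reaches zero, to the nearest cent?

€445.18

Monthly rate r = 23.4%/12 = 1.95% = 0.0195.
Payoff takes n = ⌈−ln(1 − rB₀/P)/ln(1+r)⌉ = ⌈44.337⌉ = 45 payments; the last is €10.18.
Total paid = 44·€30.00 + €10.18 = €1,330.18.
Total interest = total paid − principal = €1,330.18 − €885.00 = €445.18.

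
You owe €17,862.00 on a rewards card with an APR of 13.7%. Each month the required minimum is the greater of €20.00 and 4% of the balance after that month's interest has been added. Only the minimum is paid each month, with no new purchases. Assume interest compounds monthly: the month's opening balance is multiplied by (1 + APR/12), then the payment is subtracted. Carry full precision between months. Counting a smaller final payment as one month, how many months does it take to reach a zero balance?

151 months

Monthly rate r = 13.7%/12 = 1.14167% = 0.0114167.
While 4% of the post-interest balance exceeds €20.00, each month B ← (B·(1+r))·(1 − 0.04), i.e. B shrinks by the factor (1+r)·0.96 = 0.97096.
This holds for months 1–122. Entering month 123 the balance is €490.34; 4% of the post-interest balance is now below €20.00, so the flat €20.00 minimum applies from here.
From month 123 a fixed €20.00 at rate r clears €490.34 in 29 more payments. Total: 122 + 29 = 151 months.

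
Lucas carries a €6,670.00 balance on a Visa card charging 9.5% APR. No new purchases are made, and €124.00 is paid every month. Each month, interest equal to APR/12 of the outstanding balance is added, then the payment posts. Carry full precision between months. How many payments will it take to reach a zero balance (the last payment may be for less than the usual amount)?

71 months

Monthly rate r = 9.5%/12 = 0.791667% = 0.00791667.
Recurrence: B ← B·(1+r) − €124.00.
Month 1: interest €52.80; balance after payment €6,598.80.
Month 2: interest €52.24; balance after payment €6,527.04.
Closed form: n = −ln(1 − rB₀/P)/ln(1+r) = −ln(0.57416)/ln(1.00792) ≈ 70.363, so the balance reaches zero during payment 71.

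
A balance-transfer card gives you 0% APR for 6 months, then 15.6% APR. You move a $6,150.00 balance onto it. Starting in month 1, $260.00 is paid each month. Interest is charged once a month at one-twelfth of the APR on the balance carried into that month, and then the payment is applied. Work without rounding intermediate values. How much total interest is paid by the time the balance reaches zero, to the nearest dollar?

$658

Promo months 1–6 at r₀ = 0%/12 = 0; months 7+ at r₁ = 15.6%/12 = 0.013.
After month 6 (no interest yet): B = $6,150.00 − 6·$260.00 = $4,590.00.
Then at r₁ with $260.00/mo: n₂ = −ln(1 − r₁·B/P)/ln(1+r₁) ≈ 20.19 → 21 more payments.
Total paid = 26·$260.00 + $48.39 = $6,808.39; interest = $6,808.39 − $6,150.00 = $658.39.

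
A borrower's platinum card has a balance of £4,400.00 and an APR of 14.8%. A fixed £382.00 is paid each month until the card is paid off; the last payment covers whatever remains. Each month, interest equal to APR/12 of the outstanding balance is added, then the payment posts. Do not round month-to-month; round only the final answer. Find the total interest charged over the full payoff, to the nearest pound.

£375

Monthly rate r = 14.8%/12 = 1.23333% = 0.0123333.
Payoff takes n = ⌈−ln(1 − rB₀/P)/ln(1+r)⌉ = ⌈12.500⌉ = 13 payments; the last is £191.48.
Total paid = 12·£382.00 + £191.48 = £4,775.48.
Total interest = total paid − principal = £4,775.48 − £4,400.00 = £375.48.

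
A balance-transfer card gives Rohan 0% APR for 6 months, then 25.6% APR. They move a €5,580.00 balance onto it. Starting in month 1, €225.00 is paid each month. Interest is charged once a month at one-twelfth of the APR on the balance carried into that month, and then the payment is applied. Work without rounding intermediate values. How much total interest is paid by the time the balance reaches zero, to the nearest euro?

Promo months 1–6 at r₀ = 0%/12 = 0; months 7+ at r₁ = 25.6%/12 = 0.0213333.
After month 6 (no interest yet): B = €5,580.00 − 6·€225.00 = €4,230.00.
Then at r₁ with €225.00/mo: n₂ = −ln(1 − r₁·B/P)/ln(1+r₁) ≈ 24.28 → 25 more payments.
Total paid = 30·€225.00 + €64.33 = €6,814.33; interest = €6,814.33 − €5,580.00 = €1,234.33.

€1,234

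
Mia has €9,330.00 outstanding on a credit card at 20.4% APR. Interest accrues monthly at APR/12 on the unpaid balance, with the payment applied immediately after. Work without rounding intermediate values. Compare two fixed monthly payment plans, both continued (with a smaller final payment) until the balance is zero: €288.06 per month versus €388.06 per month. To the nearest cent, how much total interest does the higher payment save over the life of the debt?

€1,571.93

Monthly rate r = 20.4%/12 = 1.7% = 0.017.
At €288.06/mo: n = ⌈−ln(1 − rB₀/P)/ln(1+r)⌉ = 48 payments (last €130.29); total interest = total paid − €9,330.00 = €4,339.11.
At €388.06/mo: 32 payments (last €67.32); total interest €2,767.18.
Interest saved = €4,339.11 − €2,767.18 = €1,571.93.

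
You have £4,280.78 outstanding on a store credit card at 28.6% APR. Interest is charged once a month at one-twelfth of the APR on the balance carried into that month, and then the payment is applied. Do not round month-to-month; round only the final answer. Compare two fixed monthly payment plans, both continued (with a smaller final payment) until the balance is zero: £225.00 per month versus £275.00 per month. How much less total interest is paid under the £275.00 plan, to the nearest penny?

£357.82

Monthly rate r = 28.6%/12 = 2.38333% = 0.0238333.
At £225.00/mo: n = ⌈−ln(1 − rB₀/P)/ln(1+r)⌉ = 26 payments (last £146.54); total interest = total paid − £4,280.78 = £1,490.76.
At £275.00/mo: 20 payments (last £188.72); total interest £1,132.94.
Interest saved = £1,490.76 − £1,132.94 = £357.82.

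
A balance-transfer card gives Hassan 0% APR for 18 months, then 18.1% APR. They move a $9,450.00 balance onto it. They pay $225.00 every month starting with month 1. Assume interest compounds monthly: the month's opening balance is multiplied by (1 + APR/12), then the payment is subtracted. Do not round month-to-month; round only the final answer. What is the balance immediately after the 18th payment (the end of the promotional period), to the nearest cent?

$5,400.00

Promo months 1–18 at r₀ = 0%/12 = 0; months 19+ at r₁ = 18.1%/12 = 0.0150833.
After month 18 (no interest yet): B = $9,450.00 − 18·$225.00 = $5,400.00.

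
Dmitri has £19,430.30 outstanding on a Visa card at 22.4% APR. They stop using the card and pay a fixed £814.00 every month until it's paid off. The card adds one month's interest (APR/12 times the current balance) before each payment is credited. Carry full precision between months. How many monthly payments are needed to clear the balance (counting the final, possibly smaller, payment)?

32 payments

Monthly rate r = 22.4%/12 = 1.86667% = 0.0186667.
Recurrence: B ← B·(1+r) − £814.00.
Month 1: interest £362.70; balance after payment £18,979.00.
Month 2: interest £354.27; balance after payment £18,519.27.
Closed form: n = −ln(1 − rB₀/P)/ln(1+r) = −ln(0.55442)/ln(1.01867) ≈ 31.892, so the balance reaches zero during payment 32.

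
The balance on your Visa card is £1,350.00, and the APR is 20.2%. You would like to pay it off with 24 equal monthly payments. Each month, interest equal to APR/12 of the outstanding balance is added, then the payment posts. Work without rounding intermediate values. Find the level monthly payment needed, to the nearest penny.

Monthly rate r = 20.2%/12 = 1.68333% = 0.0168333.
Level-payment amortization: P = B₀·r / (1 − (1+r)^(−n)) = 1350.00·0.0168333 / (1 − 1.01683^(−24)).
Denominator 1 − (1+r)^(−24) = 0.330107047.
P = 22.725 / 0.330107047 ≈ 68.84.

£68.84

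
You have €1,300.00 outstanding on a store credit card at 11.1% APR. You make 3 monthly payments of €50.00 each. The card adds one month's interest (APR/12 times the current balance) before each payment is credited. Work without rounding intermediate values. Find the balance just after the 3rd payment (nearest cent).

Monthly rate r = 11.1%/12 = 0.925% = 0.00925.
Each month: B ← B·(1+r) − €50.00.
Month 1: interest €12.02; balance after payment €1,262.03.
Month 2: interest €11.67; balance after payment €1,223.70.
Month 3: interest €11.32; balance after payment €1,185.02.

€1,185.02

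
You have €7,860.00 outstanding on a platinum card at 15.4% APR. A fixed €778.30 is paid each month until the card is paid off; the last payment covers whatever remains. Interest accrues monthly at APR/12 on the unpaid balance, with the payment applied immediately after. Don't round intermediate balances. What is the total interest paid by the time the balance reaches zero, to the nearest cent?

Monthly rate r = 15.4%/12 = 1.28333% = 0.0128333.
Payoff takes n = ⌈−ln(1 − rB₀/P)/ln(1+r)⌉ = ⌈10.885⌉ = 11 payments; the last is €689.53.
Total paid = 10·€778.30 + €689.53 = €8,472.53.
Total interest = total paid − principal = €8,472.53 − €7,860.00 = €612.53.

€612.53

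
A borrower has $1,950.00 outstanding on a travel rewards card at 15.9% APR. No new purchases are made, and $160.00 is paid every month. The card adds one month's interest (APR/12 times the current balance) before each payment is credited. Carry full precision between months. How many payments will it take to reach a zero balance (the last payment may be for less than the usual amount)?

Monthly rate r = 15.9%/12 = 1.325% = 0.01325.
Recurrence: B ← B·(1+r) − $160.00.
Month 1: interest $25.84; balance after payment $1,815.84.
Month 2: interest $24.06; balance after payment $1,679.90.
Closed form: n = −ln(1 − rB₀/P)/ln(1+r) = −ln(0.83852)/ln(1.01325) ≈ 13.380, so the balance reaches zero during payment 14.

14 payments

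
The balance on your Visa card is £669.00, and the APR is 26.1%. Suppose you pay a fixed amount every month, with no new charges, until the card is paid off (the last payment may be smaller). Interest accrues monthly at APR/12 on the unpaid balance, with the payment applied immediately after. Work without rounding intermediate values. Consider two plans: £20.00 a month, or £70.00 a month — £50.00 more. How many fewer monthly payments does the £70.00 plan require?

Monthly rate r = 26.1%/12 = 2.175% = 0.02175.
At £20.00/mo: n = ⌈−ln(1 − rB₀/P)/ln(1+r)⌉ = 61 payments (last £8.64); total interest = total paid − £669.00 = £539.64.
At £70.00/mo: 11 payments (last £58.20); total interest £89.20.
Payments saved = 61 − 11 = 50.

50 fewer payments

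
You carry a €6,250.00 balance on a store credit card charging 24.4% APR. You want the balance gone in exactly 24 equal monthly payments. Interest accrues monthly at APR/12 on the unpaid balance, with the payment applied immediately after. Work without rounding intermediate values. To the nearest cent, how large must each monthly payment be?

Monthly rate r = 24.4%/12 = 2.03333% = 0.0203333.
Level-payment amortization: P = B₀·r / (1 − (1+r)^(−n)) = 6250.00·0.0203333 / (1 − 1.02033^(−24)).
Denominator 1 − (1+r)^(−24) = 0.383134896.
P = 127.083 / 0.383134896 ≈ 331.69.

€331.69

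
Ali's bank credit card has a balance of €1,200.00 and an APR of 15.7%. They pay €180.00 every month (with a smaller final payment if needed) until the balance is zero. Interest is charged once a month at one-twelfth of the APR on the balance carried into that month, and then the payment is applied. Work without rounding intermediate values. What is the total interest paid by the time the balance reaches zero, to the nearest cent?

€63.81

Monthly rate r = 15.7%/12 = 1.30833% = 0.0130833.
Payoff takes n = ⌈−ln(1 − rB₀/P)/ln(1+r)⌉ = ⌈7.021⌉ = 8 payments; the last is €3.81.
Total paid = 7·€180.00 + €3.81 = €1,263.81.
Total interest = total paid − principal = €1,263.81 − €1,200.00 = €63.81.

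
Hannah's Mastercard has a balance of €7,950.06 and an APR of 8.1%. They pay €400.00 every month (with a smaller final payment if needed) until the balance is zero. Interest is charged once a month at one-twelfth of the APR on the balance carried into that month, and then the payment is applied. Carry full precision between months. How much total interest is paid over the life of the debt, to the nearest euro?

Monthly rate r = 8.1%/12 = 0.675% = 0.00675.
Payoff takes n = ⌈−ln(1 − rB₀/P)/ln(1+r)⌉ = ⌈21.413⌉ = 22 payments; the last is €165.52.
Total paid = 21·€400.00 + €165.52 = €8,565.52.
Total interest = total paid − principal = €8,565.52 − €7,950.06 = €615.46.

€615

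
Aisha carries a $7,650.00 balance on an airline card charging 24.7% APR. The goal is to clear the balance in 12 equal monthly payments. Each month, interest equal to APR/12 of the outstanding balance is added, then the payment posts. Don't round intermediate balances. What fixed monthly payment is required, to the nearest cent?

$725.97

Monthly rate r = 24.7%/12 = 2.05833% = 0.0205833.
Level-payment amortization: P = B₀·r / (1 − (1+r)^(−n)) = 7650.00·0.0205833 / (1 − 1.02058^(−12)).
Denominator 1 − (1+r)^(−12) = 0.21689799.
P = 157.462 / 0.21689799 ≈ 725.97.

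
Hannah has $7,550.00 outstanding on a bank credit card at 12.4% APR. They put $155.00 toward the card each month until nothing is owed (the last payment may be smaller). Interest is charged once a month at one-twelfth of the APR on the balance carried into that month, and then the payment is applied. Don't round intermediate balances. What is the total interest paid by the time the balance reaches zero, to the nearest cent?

Monthly rate r = 12.4%/12 = 1.03333% = 0.0103333.
Payoff takes n = ⌈−ln(1 − rB₀/P)/ln(1+r)⌉ = ⌈68.075⌉ = 69 payments; the last is $11.74.
Total paid = 68·$155.00 + $11.74 = $10,551.74.
Total interest = total paid − principal = $10,551.74 − $7,550.00 = $3,001.74.

$3,001.74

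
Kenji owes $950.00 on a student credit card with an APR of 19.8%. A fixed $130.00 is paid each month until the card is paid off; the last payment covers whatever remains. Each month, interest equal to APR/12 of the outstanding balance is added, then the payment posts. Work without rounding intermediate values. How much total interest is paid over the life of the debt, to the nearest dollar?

Monthly rate r = 19.8%/12 = 1.65% = 0.0165.
Payoff takes n = ⌈−ln(1 − rB₀/P)/ln(1+r)⌉ = ⌈7.851⌉ = 8 payments; the last is $110.80.
Total paid = 7·$130.00 + $110.80 = $1,020.80.
Total interest = total paid − principal = $1,020.80 − $950.00 = $70.80.

$71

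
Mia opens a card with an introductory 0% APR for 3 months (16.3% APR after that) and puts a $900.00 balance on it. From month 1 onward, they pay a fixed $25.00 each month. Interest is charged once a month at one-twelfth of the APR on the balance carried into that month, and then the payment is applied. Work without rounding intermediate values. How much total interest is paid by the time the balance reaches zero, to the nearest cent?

$276.89

Promo months 1–3 at r₀ = 0%/12 = 0; months 4+ at r₁ = 16.3%/12 = 0.0135833.
After month 3 (no interest yet): B = $900.00 − 3·$25.00 = $825.00.
Then at r₁ with $25.00/mo: n₂ = −ln(1 − r₁·B/P)/ln(1+r₁) ≈ 44.08 → 45 more payments.
Total paid = 47·$25.00 + $1.89 = $1,176.89; interest = $1,176.89 − $900.00 = $276.89.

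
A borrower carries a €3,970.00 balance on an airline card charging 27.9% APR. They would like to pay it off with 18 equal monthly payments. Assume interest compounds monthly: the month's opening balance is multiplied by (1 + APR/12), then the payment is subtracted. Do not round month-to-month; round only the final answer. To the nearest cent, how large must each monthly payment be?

€272.43

Monthly rate r = 27.9%/12 = 2.325% = 0.02325.
Level-payment amortization: P = B₀·r / (1 − (1+r)^(−n)) = 3970.00·0.02325 / (1 − 1.02325^(−18)).
Denominator 1 − (1+r)^(−18) = 0.338806706.
P = 92.3025 / 0.338806706 ≈ 272.43.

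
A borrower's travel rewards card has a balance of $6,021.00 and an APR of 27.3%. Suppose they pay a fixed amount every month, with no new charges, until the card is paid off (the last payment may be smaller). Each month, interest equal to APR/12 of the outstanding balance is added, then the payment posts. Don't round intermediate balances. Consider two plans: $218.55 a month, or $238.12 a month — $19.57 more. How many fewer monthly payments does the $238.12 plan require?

Monthly rate r = 27.3%/12 = 2.275% = 0.02275.
At $218.55/mo: n = ⌈−ln(1 − rB₀/P)/ln(1+r)⌉ = 44 payments (last $177.56); total interest = total paid − $6,021.00 = $3,554.21.
At $238.12/mo: 39 payments (last $15.34); total interest $3,042.90.
Payments saved = 44 − 39 = 5.

5 fewer payments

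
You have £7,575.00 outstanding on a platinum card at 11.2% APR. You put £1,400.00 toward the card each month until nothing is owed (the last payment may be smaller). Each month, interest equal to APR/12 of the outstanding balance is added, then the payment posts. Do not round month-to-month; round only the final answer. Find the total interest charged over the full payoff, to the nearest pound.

Monthly rate r = 11.2%/12 = 0.933333% = 0.00933333.
Payoff takes n = ⌈−ln(1 − rB₀/P)/ln(1+r)⌉ = ⌈5.578⌉ = 6 payments; the last is £810.77.
Total paid = 5·£1,400.00 + £810.77 = £7,810.77.
Total interest = total paid − principal = £7,810.77 − £7,575.00 = £235.77.

£236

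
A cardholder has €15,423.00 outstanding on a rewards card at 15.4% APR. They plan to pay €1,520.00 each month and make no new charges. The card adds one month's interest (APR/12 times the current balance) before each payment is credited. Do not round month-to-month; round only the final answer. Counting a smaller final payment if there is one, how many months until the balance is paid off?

11 months

Monthly rate r = 15.4%/12 = 1.28333% = 0.0128333.
Recurrence: B ← B·(1+r) − €1,520.00.
Month 1: interest €197.93; balance after payment €14,100.93.
Month 2: interest €180.96; balance after payment €12,761.89.
Closed form: n = −ln(1 − rB₀/P)/ln(1+r) = −ln(0.86978)/ln(1.01283) ≈ 10.941, so the balance reaches zero during payment 11.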